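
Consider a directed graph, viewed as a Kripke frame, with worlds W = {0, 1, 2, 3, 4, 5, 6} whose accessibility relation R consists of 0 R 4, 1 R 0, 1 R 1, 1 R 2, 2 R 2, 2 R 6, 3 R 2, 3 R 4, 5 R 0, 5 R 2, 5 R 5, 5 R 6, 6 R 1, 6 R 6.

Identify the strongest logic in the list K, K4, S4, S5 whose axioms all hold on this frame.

Transitive (axiom 4): no — 1 R 0 and 0 R 4, but not 1 R 4.
Reflexive (axiom T): no — 0 is not related to itself.
Euclidean (axiom 5): no — 1 R 0 and 1 R 2, but not 0 R 2.
So F validates K; K4 would additionally require R to be transitive. The strongest is K.

K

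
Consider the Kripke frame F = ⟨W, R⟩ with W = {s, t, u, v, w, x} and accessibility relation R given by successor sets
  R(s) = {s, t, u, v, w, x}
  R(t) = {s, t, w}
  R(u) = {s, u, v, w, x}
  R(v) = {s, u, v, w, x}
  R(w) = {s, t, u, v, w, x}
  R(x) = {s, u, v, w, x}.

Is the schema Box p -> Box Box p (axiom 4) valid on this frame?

Axiom 4 corresponds to the accessibility relation being transitive.
Transitive: no — t R s and s R u, but not t R u.

No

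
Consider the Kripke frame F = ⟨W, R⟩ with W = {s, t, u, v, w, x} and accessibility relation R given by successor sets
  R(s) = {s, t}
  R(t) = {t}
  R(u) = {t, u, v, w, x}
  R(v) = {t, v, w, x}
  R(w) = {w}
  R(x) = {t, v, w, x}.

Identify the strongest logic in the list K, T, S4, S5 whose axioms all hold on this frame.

Reflexive (axiom T): yes — every world is R-related to itself.
Transitive (axiom 4): yes — every two-step R-path is closed by a direct edge.
Euclidean (axiom 5): no — u R t and u R v, but not t R v.
So F validates K, T, S4; S5 would additionally require R to be Euclidean. The strongest is S4.

S4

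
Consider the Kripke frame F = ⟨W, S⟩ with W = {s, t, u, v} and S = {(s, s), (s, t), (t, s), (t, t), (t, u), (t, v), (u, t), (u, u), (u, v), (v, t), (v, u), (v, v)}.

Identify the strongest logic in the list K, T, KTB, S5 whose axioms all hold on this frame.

KTB

Reflexive (axiom T): yes — every world is S-related to itself.
Symmetric (axiom B): yes — every pair in S has its reverse in S.
Euclidean (axiom 5): no — t S s and t S u, but not s S u.
So F validates K, T, KTB; S5 would additionally require S to be Euclidean. The strongest is KTB.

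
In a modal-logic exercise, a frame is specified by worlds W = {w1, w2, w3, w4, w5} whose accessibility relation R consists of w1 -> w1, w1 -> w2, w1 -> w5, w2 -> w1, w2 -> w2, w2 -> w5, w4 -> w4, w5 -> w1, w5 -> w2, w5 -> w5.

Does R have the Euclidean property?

Yes

Euclidean: yes — any two successors of a common world are R-related.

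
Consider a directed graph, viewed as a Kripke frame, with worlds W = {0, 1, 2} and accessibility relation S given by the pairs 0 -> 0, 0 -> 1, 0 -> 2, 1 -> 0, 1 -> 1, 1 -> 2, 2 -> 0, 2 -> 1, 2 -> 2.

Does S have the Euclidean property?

Euclidean: yes — any two successors of a common world are S-related.

Yes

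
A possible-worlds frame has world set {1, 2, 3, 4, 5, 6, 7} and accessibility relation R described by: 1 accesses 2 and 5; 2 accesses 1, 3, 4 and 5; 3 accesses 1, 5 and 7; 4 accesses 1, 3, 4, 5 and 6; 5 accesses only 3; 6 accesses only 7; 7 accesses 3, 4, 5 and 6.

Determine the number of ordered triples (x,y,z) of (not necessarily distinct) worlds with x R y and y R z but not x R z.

26

Enumerating: (1,2,1), (1,2,3), (1,2,4), (1,5,3), (2,1,2), (2,3,7), (2,4,6), (3,1,2), (3,5,3), (3,7,3), (3,7,4), (3,7,6), … and 14 more.
Total: 26.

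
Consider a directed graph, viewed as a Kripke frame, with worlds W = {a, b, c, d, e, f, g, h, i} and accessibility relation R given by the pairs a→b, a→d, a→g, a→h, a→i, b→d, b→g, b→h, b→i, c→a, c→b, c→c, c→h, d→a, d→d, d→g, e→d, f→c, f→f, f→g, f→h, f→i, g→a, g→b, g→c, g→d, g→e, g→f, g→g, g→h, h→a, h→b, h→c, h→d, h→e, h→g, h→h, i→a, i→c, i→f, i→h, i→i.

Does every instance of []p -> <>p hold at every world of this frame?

Yes

The schema D characterises exactly the serial frames.
Serial: yes — every world has a successor (e.g. a R b).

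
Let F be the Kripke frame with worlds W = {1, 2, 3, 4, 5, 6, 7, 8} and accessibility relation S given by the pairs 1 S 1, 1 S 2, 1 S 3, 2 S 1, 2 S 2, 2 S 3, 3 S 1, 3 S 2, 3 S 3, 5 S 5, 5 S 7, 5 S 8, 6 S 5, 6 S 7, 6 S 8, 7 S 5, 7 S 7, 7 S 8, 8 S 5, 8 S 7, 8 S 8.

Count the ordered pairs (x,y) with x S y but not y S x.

Enumerating: (6,5), (6,7), (6,8).

3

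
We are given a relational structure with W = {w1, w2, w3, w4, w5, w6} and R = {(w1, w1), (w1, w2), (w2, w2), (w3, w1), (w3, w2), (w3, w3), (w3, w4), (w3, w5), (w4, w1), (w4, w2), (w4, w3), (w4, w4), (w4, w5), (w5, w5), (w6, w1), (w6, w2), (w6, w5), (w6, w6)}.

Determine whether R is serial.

Yes

Serial: yes — every world has a successor (e.g. w1 R w1).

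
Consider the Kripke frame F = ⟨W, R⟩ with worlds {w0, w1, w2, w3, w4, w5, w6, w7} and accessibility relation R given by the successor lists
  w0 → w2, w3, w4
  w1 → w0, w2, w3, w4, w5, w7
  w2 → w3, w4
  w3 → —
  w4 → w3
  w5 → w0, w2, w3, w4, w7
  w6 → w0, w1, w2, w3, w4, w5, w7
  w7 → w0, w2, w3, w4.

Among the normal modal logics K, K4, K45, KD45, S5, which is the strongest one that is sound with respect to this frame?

Transitive (axiom 4): yes — every two-step R-path is closed by a direct edge.
Euclidean (axiom 5): no — w0 R w3 and w0 R w2, but not w3 R w2.
Serial (axiom D): no — w3 has no R-successor.
Reflexive (axiom T): no — w0 is not related to itself.
So F validates K, K4; K45 would additionally require R to be Euclidean. The strongest is K4.

K4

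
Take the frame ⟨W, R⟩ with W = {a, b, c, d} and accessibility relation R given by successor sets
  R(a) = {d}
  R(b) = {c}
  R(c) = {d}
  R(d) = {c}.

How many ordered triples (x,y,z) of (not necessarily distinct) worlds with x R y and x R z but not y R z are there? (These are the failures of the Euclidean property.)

4

Enumerating: (a,d,d), (b,c,c), (c,d,d), (d,c,c).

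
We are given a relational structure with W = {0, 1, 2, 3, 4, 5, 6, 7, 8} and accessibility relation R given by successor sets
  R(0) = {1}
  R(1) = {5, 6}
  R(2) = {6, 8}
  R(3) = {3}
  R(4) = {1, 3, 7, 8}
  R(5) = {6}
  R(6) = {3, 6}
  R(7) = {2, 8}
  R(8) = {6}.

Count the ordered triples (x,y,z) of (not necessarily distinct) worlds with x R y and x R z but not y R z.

23

Enumerating: (0,1,1), (1,5,5), (1,6,5), (2,6,8), (2,8,8), (4,1,1), (4,1,3), (4,1,7), (4,1,8), (4,3,1), (4,3,7), (4,3,8), … and 11 more.
Total: 23.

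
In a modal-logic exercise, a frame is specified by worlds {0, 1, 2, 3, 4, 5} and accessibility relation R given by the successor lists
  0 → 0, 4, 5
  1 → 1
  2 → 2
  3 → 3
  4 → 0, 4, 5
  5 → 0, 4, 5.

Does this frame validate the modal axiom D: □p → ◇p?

By correspondence theory, D is valid on a frame iff R is serial.
Serial: yes — every world has a successor (e.g. 0 R 0).

Yes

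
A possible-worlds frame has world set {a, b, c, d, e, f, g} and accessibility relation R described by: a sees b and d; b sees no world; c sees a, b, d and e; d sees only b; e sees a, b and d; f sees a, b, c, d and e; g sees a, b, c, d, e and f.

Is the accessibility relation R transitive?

Yes

Transitive: yes — every two-step R-path is closed by a direct edge.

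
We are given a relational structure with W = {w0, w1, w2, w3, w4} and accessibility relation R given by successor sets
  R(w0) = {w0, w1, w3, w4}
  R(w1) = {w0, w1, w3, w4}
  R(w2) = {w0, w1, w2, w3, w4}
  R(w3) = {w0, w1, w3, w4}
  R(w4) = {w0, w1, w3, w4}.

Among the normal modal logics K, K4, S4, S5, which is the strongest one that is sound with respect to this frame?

Transitive (axiom 4): yes — every two-step R-path is closed by a direct edge.
Reflexive (axiom T): yes — every world is R-related to itself.
Euclidean (axiom 5): no — w2 R w0 and w2 R w2, but not w0 R w2.
So F validates K, K4, S4; S5 would additionally require R to be Euclidean. The strongest is S4.

S4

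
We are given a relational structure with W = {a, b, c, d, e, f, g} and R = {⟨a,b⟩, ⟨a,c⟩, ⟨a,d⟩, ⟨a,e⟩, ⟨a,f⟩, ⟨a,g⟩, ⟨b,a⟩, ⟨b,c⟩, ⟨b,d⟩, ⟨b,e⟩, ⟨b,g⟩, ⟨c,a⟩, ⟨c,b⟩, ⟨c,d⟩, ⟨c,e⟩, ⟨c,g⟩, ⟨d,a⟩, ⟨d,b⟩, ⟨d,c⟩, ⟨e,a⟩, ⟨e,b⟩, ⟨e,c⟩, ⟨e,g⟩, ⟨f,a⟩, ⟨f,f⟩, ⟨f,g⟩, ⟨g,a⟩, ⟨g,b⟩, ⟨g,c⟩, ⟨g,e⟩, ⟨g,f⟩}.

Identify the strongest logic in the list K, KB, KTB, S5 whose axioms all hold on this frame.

Symmetric (axiom B): yes — every pair in R has its reverse in R.
Reflexive (axiom T): no — a is not related to itself.
Euclidean (axiom 5): no — a R b and a R f, but not b R f.
So F validates K, KB; KTB would additionally require R to be reflexive. The strongest is KB.

KB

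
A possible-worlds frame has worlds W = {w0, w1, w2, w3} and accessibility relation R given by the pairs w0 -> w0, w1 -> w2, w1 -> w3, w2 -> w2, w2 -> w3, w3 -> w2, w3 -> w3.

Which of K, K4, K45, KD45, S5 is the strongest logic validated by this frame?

KD45

Transitive (axiom 4): yes — every two-step R-path is closed by a direct edge.
Euclidean (axiom 5): yes — any two successors of a common world are R-related.
Serial (axiom D): yes — every world has a successor (e.g. w0 R w0).
Reflexive (axiom T): no — w1 is not related to itself.
So F validates K, K4, K45, KD45; S5 would additionally require R to be reflexive. The strongest is KD45.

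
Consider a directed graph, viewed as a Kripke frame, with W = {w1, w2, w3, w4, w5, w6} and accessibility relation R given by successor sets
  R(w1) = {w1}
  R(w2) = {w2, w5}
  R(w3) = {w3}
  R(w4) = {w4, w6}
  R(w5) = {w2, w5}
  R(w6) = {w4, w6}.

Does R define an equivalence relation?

Yes

Reflexive: yes — every world is R-related to itself.
Symmetric: yes — every pair in R has its reverse in R.
Transitive: yes — every two-step R-path is closed by a direct edge.
So R is an equivalence relation.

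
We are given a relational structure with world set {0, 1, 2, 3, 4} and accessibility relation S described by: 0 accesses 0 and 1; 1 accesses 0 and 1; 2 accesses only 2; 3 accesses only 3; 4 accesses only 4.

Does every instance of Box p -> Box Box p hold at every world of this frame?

Yes

By correspondence theory, 4 is valid on a frame iff S is transitive.
Transitive: yes — every two-step S-path is closed by a direct edge.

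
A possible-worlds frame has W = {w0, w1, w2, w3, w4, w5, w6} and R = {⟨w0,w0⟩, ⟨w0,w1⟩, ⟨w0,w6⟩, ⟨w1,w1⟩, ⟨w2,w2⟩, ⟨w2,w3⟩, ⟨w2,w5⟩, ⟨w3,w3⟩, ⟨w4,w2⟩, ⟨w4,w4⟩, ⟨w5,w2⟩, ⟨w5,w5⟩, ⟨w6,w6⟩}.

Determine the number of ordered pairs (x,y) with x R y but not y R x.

Enumerating: (w0,w1), (w0,w6), (w2,w3), (w4,w2).

4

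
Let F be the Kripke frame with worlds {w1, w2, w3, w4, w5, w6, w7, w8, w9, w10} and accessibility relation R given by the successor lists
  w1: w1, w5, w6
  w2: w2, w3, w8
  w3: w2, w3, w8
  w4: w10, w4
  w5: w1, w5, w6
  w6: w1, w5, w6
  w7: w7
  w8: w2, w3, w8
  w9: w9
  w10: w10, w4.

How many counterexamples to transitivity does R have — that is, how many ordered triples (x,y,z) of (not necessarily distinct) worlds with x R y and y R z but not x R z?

R is transitive; there are no such tuples.

0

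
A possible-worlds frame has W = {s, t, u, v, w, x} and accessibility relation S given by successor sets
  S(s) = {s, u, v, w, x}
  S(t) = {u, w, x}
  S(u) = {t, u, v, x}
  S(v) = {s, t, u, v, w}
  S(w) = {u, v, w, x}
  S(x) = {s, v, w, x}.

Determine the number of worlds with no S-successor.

S is serial; there are no such worlds.

0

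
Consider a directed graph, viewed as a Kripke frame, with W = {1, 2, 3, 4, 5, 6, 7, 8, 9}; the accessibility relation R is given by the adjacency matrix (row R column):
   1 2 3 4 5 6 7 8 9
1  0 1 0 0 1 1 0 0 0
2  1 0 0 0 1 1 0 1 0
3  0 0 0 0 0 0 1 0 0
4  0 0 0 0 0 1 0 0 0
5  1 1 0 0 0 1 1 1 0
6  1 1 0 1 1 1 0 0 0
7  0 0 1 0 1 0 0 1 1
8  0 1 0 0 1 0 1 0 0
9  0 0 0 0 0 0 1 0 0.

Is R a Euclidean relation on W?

Euclidean: no — 2 R 1 and 2 R 8, but not 1 R 8.

No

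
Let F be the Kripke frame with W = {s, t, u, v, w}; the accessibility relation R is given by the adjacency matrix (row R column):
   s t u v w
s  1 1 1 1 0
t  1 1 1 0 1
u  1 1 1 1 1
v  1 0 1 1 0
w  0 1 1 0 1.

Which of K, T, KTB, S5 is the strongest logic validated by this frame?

Reflexive (axiom T): yes — every world is R-related to itself.
Symmetric (axiom B): yes — every pair in R has its reverse in R.
Euclidean (axiom 5): no — s R t and s R v, but not t R v.
So F validates K, T, KTB; S5 would additionally require R to be Euclidean. The strongest is KTB.

KTB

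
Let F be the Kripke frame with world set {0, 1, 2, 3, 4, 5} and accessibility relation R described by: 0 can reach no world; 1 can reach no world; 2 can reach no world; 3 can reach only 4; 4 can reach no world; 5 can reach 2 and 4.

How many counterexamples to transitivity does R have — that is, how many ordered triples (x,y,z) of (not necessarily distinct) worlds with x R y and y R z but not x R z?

R is transitive; there are no such tuples.

0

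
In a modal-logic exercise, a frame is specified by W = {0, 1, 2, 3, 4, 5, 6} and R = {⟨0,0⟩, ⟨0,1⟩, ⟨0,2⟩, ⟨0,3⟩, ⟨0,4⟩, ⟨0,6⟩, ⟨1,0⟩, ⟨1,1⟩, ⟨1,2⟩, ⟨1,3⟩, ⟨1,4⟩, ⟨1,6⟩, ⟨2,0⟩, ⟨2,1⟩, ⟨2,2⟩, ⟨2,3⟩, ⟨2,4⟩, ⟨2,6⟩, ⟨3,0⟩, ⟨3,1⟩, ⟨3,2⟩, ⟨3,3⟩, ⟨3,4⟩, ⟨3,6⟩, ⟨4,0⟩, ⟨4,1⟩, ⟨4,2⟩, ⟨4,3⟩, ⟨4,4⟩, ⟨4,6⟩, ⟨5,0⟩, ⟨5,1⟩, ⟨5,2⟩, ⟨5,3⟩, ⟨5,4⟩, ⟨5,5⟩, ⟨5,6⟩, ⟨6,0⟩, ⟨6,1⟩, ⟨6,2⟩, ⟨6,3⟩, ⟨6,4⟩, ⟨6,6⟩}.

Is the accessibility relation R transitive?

Transitive: yes — every two-step R-path is closed by a direct edge.

Yes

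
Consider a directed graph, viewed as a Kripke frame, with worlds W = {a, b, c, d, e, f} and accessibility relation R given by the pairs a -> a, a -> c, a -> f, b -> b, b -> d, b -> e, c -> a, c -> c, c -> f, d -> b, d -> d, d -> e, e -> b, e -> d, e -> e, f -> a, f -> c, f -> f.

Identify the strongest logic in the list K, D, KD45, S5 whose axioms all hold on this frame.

S5

Serial (axiom D): yes — every world has a successor (e.g. a R a).
Euclidean (axiom 5): yes — any two successors of a common world are R-related.
Transitive (axiom 4): yes — every two-step R-path is closed by a direct edge.
Reflexive (axiom T): yes — every world is R-related to itself.
So F validates K, D, KD45, S5. The strongest is S5.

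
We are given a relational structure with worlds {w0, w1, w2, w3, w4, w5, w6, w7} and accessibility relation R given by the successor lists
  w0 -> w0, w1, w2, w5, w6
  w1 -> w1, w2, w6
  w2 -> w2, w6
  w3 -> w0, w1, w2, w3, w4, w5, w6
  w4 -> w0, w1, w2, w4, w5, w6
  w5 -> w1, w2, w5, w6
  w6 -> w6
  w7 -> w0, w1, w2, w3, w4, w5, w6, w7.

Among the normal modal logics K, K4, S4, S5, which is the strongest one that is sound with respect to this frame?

S4

Transitive (axiom 4): yes — every two-step R-path is closed by a direct edge.
Reflexive (axiom T): yes — every world is R-related to itself.
Euclidean (axiom 5): no — w0 R w1 and w0 R w5, but not w1 R w5.
So F validates K, K4, S4; S5 would additionally require R to be Euclidean. The strongest is S4.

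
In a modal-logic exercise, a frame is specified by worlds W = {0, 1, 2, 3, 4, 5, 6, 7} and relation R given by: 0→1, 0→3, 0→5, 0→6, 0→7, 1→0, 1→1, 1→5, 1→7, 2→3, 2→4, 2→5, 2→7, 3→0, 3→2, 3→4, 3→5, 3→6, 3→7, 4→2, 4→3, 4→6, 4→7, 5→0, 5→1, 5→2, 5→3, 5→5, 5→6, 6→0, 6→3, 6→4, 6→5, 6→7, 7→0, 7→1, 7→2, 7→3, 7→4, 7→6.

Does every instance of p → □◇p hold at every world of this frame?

By correspondence theory, B is valid on a frame iff R is symmetric.
Symmetric: yes — every pair in R has its reverse in R.

Yes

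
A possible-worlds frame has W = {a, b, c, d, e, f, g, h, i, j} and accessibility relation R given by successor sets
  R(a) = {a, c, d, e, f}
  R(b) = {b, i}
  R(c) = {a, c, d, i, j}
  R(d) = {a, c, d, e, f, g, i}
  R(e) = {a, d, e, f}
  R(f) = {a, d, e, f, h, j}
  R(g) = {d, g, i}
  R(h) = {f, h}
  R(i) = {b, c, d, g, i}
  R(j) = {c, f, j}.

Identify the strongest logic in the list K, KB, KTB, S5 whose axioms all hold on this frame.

Symmetric (axiom B): yes — every pair in R has its reverse in R.
Reflexive (axiom T): yes — every world is R-related to itself.
Euclidean (axiom 5): no — a R c and a R e, but not c R e.
So F validates K, KB, KTB; S5 would additionally require R to be Euclidean. The strongest is KTB.

KTB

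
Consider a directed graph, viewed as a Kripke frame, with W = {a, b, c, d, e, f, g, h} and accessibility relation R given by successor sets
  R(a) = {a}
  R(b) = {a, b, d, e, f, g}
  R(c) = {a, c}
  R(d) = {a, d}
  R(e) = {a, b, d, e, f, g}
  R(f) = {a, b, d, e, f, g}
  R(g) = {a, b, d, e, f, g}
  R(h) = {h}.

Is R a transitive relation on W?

Yes

Transitive: yes — every two-step R-path is closed by a direct edge.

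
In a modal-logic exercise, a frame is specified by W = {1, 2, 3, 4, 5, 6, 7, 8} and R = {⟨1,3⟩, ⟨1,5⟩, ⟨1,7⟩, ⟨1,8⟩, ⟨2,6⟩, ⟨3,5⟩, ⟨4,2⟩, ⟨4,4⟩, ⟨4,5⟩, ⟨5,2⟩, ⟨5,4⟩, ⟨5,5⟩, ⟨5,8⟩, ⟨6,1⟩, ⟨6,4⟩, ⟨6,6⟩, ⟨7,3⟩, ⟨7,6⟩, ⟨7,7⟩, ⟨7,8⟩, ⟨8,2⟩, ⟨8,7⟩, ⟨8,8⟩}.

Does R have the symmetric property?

Symmetric: no — 1 R 3 but not 3 R 1.

No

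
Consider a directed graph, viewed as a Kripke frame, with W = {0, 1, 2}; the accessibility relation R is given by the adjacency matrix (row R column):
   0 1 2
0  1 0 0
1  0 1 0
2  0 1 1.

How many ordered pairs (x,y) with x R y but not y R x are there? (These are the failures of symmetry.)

1

Enumerating: (2,1).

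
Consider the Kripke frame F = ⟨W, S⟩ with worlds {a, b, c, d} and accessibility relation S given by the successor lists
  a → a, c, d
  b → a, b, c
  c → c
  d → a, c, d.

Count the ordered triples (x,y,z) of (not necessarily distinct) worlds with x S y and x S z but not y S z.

7

Enumerating: (a,c,a), (a,c,d), (b,a,b), (b,c,a), (b,c,b), (d,c,a), (d,c,d).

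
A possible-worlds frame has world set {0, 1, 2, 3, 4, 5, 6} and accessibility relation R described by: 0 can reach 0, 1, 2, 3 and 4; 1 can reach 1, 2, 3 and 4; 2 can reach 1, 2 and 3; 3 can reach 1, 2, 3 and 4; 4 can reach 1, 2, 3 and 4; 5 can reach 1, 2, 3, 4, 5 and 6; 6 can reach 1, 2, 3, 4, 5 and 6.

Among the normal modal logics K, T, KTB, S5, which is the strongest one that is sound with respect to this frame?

T

Reflexive (axiom T): yes — every world is R-related to itself.
Symmetric (axiom B): no — 0 R 1 but not 1 R 0.
Euclidean (axiom 5): no — 0 R 2 and 0 R 4, but not 2 R 4.
So F validates K, T; KTB would additionally require R to be symmetric. The strongest is T.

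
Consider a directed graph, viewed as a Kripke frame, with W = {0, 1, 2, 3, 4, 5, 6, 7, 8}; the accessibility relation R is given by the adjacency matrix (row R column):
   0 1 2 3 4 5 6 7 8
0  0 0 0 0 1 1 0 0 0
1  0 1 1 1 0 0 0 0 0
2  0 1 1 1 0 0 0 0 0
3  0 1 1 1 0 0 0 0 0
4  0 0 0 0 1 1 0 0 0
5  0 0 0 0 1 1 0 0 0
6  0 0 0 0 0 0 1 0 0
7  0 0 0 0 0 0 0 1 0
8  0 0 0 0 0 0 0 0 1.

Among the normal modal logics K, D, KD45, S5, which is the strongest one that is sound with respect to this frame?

Serial (axiom D): yes — every world has a successor (e.g. 0 R 4).
Euclidean (axiom 5): yes — any two successors of a common world are R-related.
Transitive (axiom 4): yes — every two-step R-path is closed by a direct edge.
Reflexive (axiom T): no — 0 is not related to itself.
So F validates K, D, KD45; S5 would additionally require R to be reflexive. The strongest is KD45.

KD45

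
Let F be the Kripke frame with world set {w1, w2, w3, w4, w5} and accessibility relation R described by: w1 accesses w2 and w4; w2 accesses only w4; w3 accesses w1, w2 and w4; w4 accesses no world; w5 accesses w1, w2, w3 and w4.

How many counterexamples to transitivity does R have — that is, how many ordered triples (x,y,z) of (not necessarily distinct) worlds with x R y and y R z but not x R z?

0

R is transitive; there are no such tuples.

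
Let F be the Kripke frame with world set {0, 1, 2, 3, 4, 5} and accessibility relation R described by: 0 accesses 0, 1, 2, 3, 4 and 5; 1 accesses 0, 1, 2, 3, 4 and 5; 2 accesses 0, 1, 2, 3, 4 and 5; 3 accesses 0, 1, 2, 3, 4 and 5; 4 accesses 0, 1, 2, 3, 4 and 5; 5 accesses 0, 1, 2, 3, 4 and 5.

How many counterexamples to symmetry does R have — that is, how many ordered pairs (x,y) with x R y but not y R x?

0

R is symmetric; there are no such tuples.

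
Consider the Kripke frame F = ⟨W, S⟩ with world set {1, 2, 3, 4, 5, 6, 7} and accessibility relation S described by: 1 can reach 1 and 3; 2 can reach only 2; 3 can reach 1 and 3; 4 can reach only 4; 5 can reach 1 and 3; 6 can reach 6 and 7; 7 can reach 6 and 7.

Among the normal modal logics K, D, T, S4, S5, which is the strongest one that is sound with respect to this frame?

Serial (axiom D): yes — every world has a successor (e.g. 1 S 1).
Reflexive (axiom T): no — 5 is not related to itself.
Transitive (axiom 4): yes — every two-step S-path is closed by a direct edge.
Euclidean (axiom 5): yes — any two successors of a common world are S-related.
So F validates K, D; T would additionally require S to be reflexive. The strongest is D.

D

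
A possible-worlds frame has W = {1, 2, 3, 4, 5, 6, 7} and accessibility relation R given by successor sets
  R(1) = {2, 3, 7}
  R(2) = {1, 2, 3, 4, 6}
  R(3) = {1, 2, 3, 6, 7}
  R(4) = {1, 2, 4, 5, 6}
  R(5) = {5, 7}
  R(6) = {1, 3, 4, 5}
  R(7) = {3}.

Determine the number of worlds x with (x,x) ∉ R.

Enumerating: 1, 6, 7.

3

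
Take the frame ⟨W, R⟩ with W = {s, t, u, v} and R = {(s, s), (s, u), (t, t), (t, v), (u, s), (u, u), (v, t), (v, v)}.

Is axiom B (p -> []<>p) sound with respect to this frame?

Axiom B corresponds to the accessibility relation being symmetric.
Symmetric: yes — every pair in R has its reverse in R.

Yes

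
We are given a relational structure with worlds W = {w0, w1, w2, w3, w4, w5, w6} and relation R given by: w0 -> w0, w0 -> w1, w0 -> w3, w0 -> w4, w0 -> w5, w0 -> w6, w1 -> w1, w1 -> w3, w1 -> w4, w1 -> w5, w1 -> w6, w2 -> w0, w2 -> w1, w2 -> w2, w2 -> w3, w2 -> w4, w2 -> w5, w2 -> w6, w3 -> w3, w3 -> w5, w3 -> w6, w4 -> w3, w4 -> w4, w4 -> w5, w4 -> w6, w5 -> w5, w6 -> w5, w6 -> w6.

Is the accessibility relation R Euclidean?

Euclidean: no — w0 R w3 and w0 R w1, but not w3 R w1.

No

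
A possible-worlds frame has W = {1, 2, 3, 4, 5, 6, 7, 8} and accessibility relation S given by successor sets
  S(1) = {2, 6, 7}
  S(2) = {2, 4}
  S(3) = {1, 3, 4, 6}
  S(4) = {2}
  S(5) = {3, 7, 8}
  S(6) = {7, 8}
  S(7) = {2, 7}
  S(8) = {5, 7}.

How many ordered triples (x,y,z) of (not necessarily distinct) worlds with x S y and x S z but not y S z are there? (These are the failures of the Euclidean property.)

28

Enumerating: (1,2,6), (1,2,7), (1,6,2), (1,6,6), (1,7,6), (2,4,4), (3,1,1), (3,1,3), (3,1,4), (3,4,1), (3,4,3), (3,4,4), … and 16 more.
Total: 28.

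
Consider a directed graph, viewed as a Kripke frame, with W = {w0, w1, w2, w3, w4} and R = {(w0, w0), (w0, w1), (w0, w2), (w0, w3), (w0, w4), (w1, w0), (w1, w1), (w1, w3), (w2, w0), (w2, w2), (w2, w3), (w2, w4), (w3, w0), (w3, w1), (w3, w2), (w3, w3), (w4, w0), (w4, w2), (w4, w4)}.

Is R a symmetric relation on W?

Symmetric: yes — every pair in R has its reverse in R.

Yes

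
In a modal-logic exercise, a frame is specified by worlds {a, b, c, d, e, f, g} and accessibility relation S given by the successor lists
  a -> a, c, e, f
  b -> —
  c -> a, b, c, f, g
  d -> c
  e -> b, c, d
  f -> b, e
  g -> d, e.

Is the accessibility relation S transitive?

Transitive: no — a S c and c S b, but not a S b.

No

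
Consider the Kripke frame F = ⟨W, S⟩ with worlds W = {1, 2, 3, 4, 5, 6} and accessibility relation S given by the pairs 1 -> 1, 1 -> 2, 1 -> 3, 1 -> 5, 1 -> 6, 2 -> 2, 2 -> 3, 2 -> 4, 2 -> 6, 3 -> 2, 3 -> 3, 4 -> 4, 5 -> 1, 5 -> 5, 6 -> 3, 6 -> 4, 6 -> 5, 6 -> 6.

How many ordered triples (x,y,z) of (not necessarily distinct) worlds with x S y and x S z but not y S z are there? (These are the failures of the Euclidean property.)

Enumerating: (1,2,1), (1,2,5), (1,3,1), (1,3,5), (1,3,6), (1,5,2), (1,5,3), (1,5,6), (1,6,1), (1,6,2), (2,3,4), (2,3,6), … and 13 more.
Total: 25.

25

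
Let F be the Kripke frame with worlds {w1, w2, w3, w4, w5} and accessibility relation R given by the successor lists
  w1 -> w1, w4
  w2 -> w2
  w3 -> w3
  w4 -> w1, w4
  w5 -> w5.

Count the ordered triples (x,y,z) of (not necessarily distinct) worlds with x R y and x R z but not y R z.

R is Euclidean; there are no such tuples.

0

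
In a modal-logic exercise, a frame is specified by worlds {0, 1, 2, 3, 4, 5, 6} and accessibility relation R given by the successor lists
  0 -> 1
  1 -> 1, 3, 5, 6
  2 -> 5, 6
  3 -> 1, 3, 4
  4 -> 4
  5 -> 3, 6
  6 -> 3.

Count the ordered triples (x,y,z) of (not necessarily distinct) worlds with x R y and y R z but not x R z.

Enumerating: (0,1,3), (0,1,5), (0,1,6), (1,3,4), (2,5,3), (2,6,3), (3,1,5), (3,1,6), (5,3,1), (5,3,4), (6,3,1), (6,3,4).

12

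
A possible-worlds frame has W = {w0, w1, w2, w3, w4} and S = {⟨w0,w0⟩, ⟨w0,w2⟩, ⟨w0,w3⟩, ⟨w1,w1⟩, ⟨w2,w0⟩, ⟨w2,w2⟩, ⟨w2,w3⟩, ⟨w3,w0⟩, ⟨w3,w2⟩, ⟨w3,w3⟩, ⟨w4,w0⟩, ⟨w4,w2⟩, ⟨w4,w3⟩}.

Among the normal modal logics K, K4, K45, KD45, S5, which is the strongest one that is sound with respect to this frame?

KD45

Transitive (axiom 4): yes — every two-step S-path is closed by a direct edge.
Euclidean (axiom 5): yes — any two successors of a common world are S-related.
Serial (axiom D): yes — every world has a successor (e.g. w0 S w0).
Reflexive (axiom T): no — w4 is not related to itself.
So F validates K, K4, K45, KD45; S5 would additionally require S to be reflexive. The strongest is KD45.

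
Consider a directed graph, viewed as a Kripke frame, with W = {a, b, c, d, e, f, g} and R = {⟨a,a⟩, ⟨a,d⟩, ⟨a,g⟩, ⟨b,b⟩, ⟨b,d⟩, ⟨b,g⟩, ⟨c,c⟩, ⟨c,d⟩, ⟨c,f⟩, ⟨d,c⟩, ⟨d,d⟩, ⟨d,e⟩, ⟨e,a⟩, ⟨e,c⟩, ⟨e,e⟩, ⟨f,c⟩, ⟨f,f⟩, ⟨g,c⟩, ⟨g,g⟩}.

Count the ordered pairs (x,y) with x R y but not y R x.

Enumerating: (a,d), (a,g), (b,d), (b,g), (d,e), (e,a), (e,c), (g,c).

8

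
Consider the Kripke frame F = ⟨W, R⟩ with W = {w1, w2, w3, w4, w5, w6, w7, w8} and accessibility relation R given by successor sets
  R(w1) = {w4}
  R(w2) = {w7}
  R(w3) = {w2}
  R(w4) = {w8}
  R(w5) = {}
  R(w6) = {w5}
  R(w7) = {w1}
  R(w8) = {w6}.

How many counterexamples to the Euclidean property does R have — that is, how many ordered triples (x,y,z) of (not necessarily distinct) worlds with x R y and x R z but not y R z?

7

Enumerating: (w1,w4,w4), (w2,w7,w7), (w3,w2,w2), (w4,w8,w8), (w6,w5,w5), (w7,w1,w1), (w8,w6,w6).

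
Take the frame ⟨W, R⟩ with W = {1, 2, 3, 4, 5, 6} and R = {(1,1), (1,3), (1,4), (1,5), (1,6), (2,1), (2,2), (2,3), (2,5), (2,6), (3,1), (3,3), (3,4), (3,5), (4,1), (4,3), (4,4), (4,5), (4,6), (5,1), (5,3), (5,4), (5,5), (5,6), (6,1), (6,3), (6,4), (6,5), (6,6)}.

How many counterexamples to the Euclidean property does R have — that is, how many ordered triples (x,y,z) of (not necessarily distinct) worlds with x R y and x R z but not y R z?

9

Enumerating: (1,3,6), (2,1,2), (2,3,2), (2,3,6), (2,5,2), (2,6,2), (4,3,6), (5,3,6), (6,3,6).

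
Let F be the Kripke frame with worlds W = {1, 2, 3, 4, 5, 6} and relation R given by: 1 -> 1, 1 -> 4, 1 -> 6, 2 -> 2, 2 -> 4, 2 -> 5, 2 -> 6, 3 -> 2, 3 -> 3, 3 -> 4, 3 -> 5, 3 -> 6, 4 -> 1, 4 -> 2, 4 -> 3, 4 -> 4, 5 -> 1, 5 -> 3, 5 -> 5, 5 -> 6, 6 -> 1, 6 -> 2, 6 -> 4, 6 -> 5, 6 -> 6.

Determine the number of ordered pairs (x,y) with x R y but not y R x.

Enumerating: (2,5), (3,2), (3,6), (5,1), (6,4).

5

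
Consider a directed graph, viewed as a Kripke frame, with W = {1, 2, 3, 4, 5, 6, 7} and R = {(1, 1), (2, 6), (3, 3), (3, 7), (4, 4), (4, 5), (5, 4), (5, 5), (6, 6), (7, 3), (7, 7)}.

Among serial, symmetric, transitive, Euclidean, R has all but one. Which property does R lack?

Serial: yes — every world has a successor (e.g. 1 R 1).
Symmetric: no — 2 R 6 but not 6 R 2.
Transitive: yes — every two-step R-path is closed by a direct edge.
Euclidean: yes — any two successors of a common world are R-related.
Only symmetric fails.

symmetric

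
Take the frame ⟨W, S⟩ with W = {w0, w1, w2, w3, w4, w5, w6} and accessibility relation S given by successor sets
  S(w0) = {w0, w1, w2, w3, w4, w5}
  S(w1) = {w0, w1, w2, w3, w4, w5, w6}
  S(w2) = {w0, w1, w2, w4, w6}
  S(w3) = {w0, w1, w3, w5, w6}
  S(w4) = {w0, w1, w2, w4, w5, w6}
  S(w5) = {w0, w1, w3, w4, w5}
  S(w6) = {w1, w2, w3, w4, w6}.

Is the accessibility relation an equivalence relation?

Reflexive: yes — every world is S-related to itself.
Symmetric: yes — every pair in S has its reverse in S.
Transitive: no — w0 S w1 and w1 S w6, but not w0 S w6.
So S is not an equivalence relation.

No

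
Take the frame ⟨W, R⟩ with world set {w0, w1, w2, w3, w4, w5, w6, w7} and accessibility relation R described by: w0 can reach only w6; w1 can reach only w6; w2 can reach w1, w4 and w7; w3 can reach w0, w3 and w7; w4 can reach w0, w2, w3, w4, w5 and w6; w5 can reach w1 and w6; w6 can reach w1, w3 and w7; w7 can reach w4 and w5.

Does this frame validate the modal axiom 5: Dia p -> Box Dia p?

No

The schema 5 characterises exactly the Euclidean frames.
Euclidean: no — w2 R w1 and w2 R w4, but not w1 R w4.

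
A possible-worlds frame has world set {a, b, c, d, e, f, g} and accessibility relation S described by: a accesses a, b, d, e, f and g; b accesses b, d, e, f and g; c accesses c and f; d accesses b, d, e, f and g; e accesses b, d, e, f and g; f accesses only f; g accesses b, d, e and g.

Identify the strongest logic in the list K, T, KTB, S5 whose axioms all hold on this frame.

Reflexive (axiom T): yes — every world is S-related to itself.
Symmetric (axiom B): no — a S b but not b S a.
Euclidean (axiom 5): no — a S f and a S b, but not f S b.
So F validates K, T; KTB would additionally require S to be symmetric. The strongest is T.

T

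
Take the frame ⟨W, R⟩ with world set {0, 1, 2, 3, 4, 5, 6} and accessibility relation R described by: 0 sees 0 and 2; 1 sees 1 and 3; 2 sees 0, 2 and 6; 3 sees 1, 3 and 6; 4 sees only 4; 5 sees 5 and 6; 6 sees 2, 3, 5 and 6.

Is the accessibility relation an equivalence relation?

Reflexive: yes — every world is R-related to itself.
Symmetric: yes — every pair in R has its reverse in R.
Transitive: no — 0 R 2 and 2 R 6, but not 0 R 6.
So R is not an equivalence relation.

No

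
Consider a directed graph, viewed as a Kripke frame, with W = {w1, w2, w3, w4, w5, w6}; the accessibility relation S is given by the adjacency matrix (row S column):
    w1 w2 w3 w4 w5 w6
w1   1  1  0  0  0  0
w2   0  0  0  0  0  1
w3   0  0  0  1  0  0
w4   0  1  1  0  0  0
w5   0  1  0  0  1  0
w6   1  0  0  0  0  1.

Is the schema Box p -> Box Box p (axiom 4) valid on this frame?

By correspondence theory, 4 is valid on a frame iff S is transitive.
Transitive: no — w1 S w2 and w2 S w6, but not w1 S w6.

No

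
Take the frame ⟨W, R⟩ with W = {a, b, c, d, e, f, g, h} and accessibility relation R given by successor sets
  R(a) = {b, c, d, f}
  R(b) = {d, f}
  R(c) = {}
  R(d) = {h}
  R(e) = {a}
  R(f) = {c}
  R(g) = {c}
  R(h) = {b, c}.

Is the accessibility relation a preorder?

No

Reflexive: no — a is not related to itself.
Transitive: no — a R d and d R h, but not a R h.
So R is not a preorder.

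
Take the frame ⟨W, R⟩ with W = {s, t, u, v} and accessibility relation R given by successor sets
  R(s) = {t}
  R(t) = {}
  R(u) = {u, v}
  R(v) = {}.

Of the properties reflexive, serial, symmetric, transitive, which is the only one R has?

Reflexive: no — s is not related to itself.
Serial: no — t has no R-successor.
Symmetric: no — s R t but not t R s.
Transitive: yes — every two-step R-path is closed by a direct edge.
Only transitive holds.

transitive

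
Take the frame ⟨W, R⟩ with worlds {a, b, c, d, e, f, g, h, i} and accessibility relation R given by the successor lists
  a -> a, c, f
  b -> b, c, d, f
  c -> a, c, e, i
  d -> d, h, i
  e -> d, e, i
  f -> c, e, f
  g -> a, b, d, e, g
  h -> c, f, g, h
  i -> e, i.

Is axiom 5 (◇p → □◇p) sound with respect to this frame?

No

Axiom 5 corresponds to the accessibility relation being Euclidean.
Euclidean: no — a R c and a R f, but not c R f.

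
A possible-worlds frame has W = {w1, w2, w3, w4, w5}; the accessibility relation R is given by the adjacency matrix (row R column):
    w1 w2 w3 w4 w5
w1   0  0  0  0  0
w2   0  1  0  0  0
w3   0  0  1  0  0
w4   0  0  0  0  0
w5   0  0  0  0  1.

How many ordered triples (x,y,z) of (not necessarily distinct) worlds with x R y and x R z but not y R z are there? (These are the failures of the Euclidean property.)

0

R is Euclidean; there are no such tuples.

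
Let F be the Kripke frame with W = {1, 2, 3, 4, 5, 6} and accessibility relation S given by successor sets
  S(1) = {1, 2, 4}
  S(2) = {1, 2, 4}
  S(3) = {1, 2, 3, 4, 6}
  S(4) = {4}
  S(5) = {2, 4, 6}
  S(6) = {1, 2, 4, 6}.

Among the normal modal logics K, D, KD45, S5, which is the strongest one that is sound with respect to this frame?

Serial (axiom D): yes — every world has a successor (e.g. 1 S 1).
Euclidean (axiom 5): no — 1 S 4 and 1 S 2, but not 4 S 2.
Transitive (axiom 4): no — 5 S 2 and 2 S 1, but not 5 S 1.
Reflexive (axiom T): no — 5 is not related to itself.
So F validates K, D; KD45 would additionally require S to be Euclidean and transitive. The strongest is D.

D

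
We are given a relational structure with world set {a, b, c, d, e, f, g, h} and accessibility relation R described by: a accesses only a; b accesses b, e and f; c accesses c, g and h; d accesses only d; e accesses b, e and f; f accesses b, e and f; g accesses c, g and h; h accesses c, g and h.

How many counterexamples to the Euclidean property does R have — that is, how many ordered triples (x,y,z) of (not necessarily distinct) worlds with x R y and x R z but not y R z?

R is Euclidean; there are no such tuples.

0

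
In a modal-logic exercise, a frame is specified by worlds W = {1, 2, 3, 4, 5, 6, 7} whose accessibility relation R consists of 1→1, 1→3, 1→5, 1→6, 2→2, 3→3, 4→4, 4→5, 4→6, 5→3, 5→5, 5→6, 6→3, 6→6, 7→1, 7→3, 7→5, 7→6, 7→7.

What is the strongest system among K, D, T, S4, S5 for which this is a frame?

Serial (axiom D): yes — every world has a successor (e.g. 1 R 1).
Reflexive (axiom T): yes — every world is R-related to itself.
Transitive (axiom 4): no — 4 R 5 and 5 R 3, but not 4 R 3.
Euclidean (axiom 5): no — 1 R 3 and 1 R 5, but not 3 R 5.
So F validates K, D, T; S4 would additionally require R to be transitive. The strongest is T.

T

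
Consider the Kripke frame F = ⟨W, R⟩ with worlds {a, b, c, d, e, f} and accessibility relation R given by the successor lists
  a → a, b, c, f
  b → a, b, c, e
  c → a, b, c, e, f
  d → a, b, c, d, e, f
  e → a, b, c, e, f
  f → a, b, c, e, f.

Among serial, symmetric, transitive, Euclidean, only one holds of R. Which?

Serial: yes — every world has a successor (e.g. a R a).
Symmetric: no — d R a but not a R d.
Transitive: no — a R b and b R e, but not a R e.
Euclidean: no — a R b and a R f, but not b R f.
Only serial holds.

serial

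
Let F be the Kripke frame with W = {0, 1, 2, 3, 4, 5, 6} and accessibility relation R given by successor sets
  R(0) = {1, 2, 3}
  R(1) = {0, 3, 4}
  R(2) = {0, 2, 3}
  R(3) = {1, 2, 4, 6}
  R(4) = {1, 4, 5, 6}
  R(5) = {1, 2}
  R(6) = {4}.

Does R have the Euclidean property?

Euclidean: no — 0 R 1 and 0 R 2, but not 1 R 2.

No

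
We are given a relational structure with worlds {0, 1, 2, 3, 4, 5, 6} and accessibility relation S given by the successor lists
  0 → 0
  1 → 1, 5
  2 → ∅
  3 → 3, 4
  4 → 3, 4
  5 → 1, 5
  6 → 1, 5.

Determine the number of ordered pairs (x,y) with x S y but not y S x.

Enumerating: (6,1), (6,5).

2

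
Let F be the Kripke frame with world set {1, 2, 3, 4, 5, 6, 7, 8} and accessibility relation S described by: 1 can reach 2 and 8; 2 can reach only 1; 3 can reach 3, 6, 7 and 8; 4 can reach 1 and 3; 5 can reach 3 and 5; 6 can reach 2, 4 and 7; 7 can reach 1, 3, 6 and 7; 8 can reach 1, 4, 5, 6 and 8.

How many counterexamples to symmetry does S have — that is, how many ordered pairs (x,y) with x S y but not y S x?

11

Enumerating: (3,6), (3,8), (4,1), (4,3), (5,3), (6,2), (6,4), (7,1), (8,4), (8,5), (8,6).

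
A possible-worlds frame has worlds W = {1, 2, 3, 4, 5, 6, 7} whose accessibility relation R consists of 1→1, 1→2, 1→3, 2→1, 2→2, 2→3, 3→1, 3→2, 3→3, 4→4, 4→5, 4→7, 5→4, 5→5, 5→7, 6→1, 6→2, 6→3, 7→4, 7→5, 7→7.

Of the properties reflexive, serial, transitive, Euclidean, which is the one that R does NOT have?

reflexive

Reflexive: no — 6 is not related to itself.
Serial: yes — every world has a successor (e.g. 1 R 1).
Transitive: yes — every two-step R-path is closed by a direct edge.
Euclidean: yes — any two successors of a common world are R-related.
Only reflexive fails.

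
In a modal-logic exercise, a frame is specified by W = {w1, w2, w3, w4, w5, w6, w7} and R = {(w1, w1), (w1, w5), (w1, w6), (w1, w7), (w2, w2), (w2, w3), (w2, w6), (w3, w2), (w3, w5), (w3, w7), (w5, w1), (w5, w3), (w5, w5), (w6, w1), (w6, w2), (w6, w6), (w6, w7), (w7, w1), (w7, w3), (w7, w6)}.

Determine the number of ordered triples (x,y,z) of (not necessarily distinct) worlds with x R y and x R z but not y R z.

Enumerating: (w1,w5,w6), (w1,w5,w7), (w1,w6,w5), (w1,w7,w5), (w1,w7,w7), (w2,w3,w3), (w2,w3,w6), (w2,w6,w3), (w3,w2,w5), (w3,w2,w7), (w3,w5,w2), (w3,w5,w7), … and 16 more.
Total: 28.

28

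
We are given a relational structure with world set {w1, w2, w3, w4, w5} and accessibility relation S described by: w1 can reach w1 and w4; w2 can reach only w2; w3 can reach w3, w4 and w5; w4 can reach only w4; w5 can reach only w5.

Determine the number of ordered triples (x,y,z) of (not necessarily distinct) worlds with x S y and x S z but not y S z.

Enumerating: (w1,w4,w1), (w3,w4,w3), (w3,w4,w5), (w3,w5,w3), (w3,w5,w4).

5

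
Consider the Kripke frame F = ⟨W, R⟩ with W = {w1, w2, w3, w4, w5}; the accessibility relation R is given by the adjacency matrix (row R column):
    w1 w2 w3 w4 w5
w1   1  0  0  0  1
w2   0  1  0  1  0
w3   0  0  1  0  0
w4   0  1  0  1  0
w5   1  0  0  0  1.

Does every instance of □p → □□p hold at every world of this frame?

The schema 4 characterises exactly the transitive frames.
Transitive: yes — every two-step R-path is closed by a direct edge.

Yes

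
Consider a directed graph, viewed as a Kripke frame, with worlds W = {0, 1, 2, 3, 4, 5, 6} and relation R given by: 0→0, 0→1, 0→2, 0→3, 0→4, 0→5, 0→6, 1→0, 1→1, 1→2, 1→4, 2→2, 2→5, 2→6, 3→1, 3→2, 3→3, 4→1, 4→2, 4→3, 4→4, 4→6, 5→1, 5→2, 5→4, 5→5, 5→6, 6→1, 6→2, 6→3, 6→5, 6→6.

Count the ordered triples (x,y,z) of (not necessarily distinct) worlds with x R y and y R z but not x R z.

Enumerating: (1,0,3), (1,0,5), (1,0,6), (1,2,5), (1,2,6), (1,4,3), (1,4,6), (2,5,1), (2,5,4), (2,6,1), (2,6,3), (3,1,0), … and 12 more.
Total: 24.

24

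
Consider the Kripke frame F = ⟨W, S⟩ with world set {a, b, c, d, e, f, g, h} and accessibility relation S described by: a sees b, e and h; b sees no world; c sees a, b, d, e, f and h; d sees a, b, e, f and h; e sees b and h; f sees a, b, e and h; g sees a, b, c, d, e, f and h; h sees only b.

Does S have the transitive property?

Yes

Transitive: yes — every two-step S-path is closed by a direct edge.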